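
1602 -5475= - 3873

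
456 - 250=206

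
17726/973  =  18 + 212/973  =  18.22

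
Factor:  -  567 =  - 3^4 * 7^1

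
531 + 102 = 633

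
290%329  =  290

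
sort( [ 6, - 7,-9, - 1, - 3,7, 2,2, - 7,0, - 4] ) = [ - 9,-7, - 7, - 4, - 3 , - 1,0,2  ,  2,  6, 7]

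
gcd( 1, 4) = 1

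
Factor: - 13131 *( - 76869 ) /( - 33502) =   -  1009366839/33502 = -2^(- 1 )*3^6*7^(-1) * 13^1*  73^1*1459^1*2393^(  -  1 ) 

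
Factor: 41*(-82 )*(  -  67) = 2^1*41^2*67^1 = 225254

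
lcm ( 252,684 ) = 4788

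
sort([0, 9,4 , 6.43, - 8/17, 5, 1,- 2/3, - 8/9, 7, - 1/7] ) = [ - 8/9,  -  2/3,  -  8/17, - 1/7,0, 1, 4,  5, 6.43, 7, 9] 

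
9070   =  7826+1244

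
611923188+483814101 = 1095737289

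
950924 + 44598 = 995522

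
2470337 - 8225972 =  - 5755635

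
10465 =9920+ 545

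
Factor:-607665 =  - 3^1*5^1*17^1*2383^1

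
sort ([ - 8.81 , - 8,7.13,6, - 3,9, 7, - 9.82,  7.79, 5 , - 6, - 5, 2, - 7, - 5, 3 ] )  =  [ - 9.82, - 8.81, - 8, - 7,-6, - 5, - 5, - 3, 2, 3,5, 6, 7, 7.13, 7.79,9] 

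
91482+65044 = 156526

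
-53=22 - 75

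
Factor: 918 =2^1*3^3*17^1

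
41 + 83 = 124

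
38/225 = 38/225= 0.17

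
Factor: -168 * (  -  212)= 2^5*3^1*7^1*53^1  =  35616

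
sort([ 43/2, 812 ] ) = [ 43/2,812] 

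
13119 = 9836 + 3283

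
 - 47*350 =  - 16450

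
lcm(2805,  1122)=5610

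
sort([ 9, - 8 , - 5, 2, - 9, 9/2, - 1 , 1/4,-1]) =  [ - 9, - 8,-5, - 1, - 1,1/4,2,9/2, 9 ]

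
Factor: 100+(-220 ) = - 120  =  -  2^3*3^1 * 5^1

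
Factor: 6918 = 2^1*3^1*1153^1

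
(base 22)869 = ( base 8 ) 7655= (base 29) 4mb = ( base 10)4013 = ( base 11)3019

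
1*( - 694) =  - 694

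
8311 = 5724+2587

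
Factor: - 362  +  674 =2^3 * 3^1*13^1= 312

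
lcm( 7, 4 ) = 28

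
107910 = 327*330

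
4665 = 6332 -1667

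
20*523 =10460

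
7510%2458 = 136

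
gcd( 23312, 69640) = 8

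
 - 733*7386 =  - 5413938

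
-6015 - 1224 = -7239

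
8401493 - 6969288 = 1432205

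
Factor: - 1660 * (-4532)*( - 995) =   -  7485504400  =  - 2^4 * 5^2*11^1*83^1*103^1*199^1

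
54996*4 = 219984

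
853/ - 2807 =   -  1 +1954/2807= - 0.30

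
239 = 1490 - 1251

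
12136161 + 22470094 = 34606255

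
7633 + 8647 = 16280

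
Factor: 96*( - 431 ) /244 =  - 2^3*3^1*61^(-1)*431^1 = - 10344/61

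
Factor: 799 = 17^1 * 47^1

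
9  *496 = 4464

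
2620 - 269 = 2351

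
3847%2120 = 1727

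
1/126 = 1/126 =0.01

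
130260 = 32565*4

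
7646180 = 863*8860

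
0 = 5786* 0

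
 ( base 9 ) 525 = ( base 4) 12230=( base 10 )428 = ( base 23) ie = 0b110101100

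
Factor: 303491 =303491^1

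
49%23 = 3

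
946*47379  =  44820534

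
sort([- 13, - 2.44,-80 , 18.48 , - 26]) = [ - 80, - 26, - 13, - 2.44,18.48]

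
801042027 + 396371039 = 1197413066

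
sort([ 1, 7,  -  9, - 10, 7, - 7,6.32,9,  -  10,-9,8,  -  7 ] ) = [-10,-10, - 9 , - 9,-7 ,  -  7 , 1,6.32, 7 , 7,8, 9 ]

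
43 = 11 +32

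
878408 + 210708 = 1089116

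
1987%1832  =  155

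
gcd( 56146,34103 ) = 67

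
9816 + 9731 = 19547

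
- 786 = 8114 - 8900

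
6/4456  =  3/2228 =0.00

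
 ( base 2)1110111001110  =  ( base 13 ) 361c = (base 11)5807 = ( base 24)D5M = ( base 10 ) 7630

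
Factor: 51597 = 3^4*7^2* 13^1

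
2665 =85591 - 82926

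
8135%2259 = 1358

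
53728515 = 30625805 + 23102710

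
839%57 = 41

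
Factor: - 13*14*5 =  - 2^1*5^1*7^1*13^1 =- 910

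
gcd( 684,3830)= 2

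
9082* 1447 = 13141654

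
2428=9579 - 7151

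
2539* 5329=13530331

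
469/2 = 469/2 = 234.50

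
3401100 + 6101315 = 9502415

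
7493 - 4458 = 3035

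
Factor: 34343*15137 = 61^1*563^1*15137^1 = 519849991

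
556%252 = 52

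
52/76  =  13/19 = 0.68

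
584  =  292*2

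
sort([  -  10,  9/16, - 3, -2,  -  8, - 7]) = [ - 10, - 8, - 7,- 3,-2,9/16 ]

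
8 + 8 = 16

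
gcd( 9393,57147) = 3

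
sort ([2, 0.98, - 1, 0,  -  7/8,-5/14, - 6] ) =[ - 6, - 1,-7/8, - 5/14, 0,0.98, 2 ]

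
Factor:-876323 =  - 7^1*23^1*5443^1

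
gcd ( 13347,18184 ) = 1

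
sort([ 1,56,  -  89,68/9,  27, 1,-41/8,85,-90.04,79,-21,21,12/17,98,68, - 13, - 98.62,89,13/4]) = [  -  98.62,  -  90.04, - 89,-21,-13,-41/8 , 12/17,1, 1,13/4,68/9,21, 27,56, 68, 79, 85,89,98 ]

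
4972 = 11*452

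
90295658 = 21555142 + 68740516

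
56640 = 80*708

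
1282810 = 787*1630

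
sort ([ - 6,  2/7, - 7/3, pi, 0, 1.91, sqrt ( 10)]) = [-6,-7/3,0,2/7,1.91, pi,  sqrt( 10 ) ]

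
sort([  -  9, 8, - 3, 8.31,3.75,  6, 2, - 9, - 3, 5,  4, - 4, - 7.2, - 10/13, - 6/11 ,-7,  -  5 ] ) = [-9,-9, - 7.2, - 7, - 5, - 4, - 3 , - 3, - 10/13, - 6/11,2,3.75, 4,5,  6, 8,8.31]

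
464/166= 232/83 = 2.80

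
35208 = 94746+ -59538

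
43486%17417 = 8652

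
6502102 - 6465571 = 36531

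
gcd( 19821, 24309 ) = 3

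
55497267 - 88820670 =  - 33323403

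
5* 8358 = 41790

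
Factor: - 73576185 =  - 3^1*5^1*4905079^1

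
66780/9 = 7420 = 7420.00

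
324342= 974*333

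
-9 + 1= - 8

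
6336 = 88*72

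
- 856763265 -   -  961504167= 104740902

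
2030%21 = 14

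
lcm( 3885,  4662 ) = 23310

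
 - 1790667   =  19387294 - 21177961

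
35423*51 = 1806573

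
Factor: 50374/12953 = 2^1*89^1*283^1*12953^ ( - 1) 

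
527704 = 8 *65963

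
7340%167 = 159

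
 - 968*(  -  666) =644688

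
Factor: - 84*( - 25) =2^2*3^1*5^2 * 7^1  =  2100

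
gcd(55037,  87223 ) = 1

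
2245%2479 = 2245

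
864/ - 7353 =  - 1+721/817 = - 0.12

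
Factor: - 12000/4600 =- 2^2*3^1*5^1*23^(  -  1)=- 60/23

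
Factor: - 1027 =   -  13^1*79^1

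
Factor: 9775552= 2^6*23^1*29^1*229^1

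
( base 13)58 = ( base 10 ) 73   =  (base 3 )2201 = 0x49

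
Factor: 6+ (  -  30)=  - 2^3*3^1 = - 24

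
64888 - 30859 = 34029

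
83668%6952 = 244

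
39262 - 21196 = 18066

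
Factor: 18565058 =2^1 * 59^1*131^1*1201^1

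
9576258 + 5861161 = 15437419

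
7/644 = 1/92 = 0.01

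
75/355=15/71 = 0.21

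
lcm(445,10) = 890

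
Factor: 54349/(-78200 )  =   - 139/200= -2^(-3)*5^(  -  2) * 139^1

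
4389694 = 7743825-3354131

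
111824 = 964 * 116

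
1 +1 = 2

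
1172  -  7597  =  -6425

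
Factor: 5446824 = 2^3*3^1*31^1 *7321^1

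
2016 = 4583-2567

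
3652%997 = 661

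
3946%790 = 786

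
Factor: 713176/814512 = 373/426=2^( - 1 )*3^ ( - 1) * 71^ (-1) * 373^1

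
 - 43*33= -1419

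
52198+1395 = 53593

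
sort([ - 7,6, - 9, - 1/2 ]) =[ - 9 , - 7, - 1/2, 6]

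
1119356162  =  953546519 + 165809643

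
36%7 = 1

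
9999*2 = 19998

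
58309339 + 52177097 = 110486436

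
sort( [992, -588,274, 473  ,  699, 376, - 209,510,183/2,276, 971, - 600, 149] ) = [ - 600,-588, - 209,183/2,149, 274,276,376,473,510,  699, 971,992 ]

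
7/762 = 7/762= 0.01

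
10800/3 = 3600 = 3600.00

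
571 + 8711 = 9282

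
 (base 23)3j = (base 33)2M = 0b1011000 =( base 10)88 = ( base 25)3d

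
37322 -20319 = 17003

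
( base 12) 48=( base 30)1q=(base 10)56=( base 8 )70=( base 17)35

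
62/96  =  31/48=0.65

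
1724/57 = 30+14/57 = 30.25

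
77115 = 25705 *3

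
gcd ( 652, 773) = 1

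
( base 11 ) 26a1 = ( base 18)AE7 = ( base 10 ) 3499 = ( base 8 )6653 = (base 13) 1792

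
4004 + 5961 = 9965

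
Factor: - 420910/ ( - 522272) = 245/304 = 2^( - 4)*5^1*7^2*19^( - 1 ) 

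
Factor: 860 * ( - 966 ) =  - 830760=-2^3* 3^1*5^1 *7^1*23^1*43^1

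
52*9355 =486460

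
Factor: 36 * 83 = 2988= 2^2*3^2*83^1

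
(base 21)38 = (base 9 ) 78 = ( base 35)21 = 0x47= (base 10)71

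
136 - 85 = 51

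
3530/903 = 3530/903 = 3.91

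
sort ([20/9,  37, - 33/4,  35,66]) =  [-33/4, 20/9,35, 37, 66]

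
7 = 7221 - 7214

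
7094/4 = 1773 + 1/2 = 1773.50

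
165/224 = 165/224= 0.74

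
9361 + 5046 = 14407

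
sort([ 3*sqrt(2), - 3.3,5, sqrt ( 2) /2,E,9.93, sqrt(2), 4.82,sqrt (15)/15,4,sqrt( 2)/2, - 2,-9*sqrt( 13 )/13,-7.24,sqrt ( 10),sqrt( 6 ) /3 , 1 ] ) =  [ -7.24,-3.3, - 9*sqrt( 13)/13  , - 2,sqrt( 15 ) /15,sqrt(2 ) /2,sqrt( 2) /2,sqrt( 6)/3,1,sqrt( 2), E,sqrt( 10),4,3*sqrt(2), 4.82, 5,9.93 ]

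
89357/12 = 89357/12 = 7446.42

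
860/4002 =430/2001 = 0.21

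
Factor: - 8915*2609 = -23259235 = - 5^1*1783^1*2609^1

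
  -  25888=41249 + -67137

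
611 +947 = 1558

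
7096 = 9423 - 2327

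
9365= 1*9365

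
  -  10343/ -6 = 10343/6 = 1723.83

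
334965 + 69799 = 404764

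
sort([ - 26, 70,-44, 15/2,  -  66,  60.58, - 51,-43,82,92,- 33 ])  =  [ - 66, -51, - 44, - 43 , - 33, - 26,15/2, 60.58,70, 82, 92]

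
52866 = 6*8811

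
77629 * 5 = 388145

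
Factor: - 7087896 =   -  2^3 * 3^2*98443^1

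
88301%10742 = 2365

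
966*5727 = 5532282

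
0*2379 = 0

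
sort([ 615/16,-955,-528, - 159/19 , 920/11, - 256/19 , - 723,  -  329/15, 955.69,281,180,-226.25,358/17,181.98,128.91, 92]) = [ - 955, - 723 , - 528, - 226.25,-329/15 ,-256/19,-159/19 , 358/17, 615/16, 920/11 , 92 , 128.91 , 180,181.98,281, 955.69]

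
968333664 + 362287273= 1330620937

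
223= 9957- 9734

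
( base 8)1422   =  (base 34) N4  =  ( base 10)786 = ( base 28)102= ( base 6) 3350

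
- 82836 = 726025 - 808861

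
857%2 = 1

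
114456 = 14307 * 8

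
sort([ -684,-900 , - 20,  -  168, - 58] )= [ - 900,-684, - 168, - 58,-20]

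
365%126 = 113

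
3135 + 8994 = 12129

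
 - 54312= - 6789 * 8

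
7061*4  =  28244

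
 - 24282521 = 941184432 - 965466953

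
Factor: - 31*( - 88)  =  2^3*11^1*31^1= 2728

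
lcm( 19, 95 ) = 95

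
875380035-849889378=25490657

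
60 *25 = 1500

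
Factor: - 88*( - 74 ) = 2^4*11^1*37^1=6512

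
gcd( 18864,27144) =72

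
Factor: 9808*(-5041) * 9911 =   -  490020930608  =  -2^4*11^1*17^1*53^1*71^2* 613^1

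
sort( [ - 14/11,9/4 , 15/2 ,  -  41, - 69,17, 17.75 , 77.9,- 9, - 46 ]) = [ - 69, - 46,-41 , - 9, - 14/11, 9/4,15/2,17,17.75,77.9 ] 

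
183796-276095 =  - 92299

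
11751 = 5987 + 5764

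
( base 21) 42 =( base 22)3K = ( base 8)126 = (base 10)86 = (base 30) 2Q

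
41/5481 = 41/5481 = 0.01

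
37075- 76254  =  -39179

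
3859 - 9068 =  - 5209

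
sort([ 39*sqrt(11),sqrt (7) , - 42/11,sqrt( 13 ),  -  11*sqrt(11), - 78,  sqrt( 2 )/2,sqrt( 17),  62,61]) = [  -  78,-11 * sqrt( 11 ) , - 42/11, sqrt( 2 ) /2, sqrt( 7 ),sqrt(13),sqrt(17 ), 61, 62, 39*sqrt( 11)] 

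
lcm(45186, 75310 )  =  225930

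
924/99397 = 924/99397 = 0.01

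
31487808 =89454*352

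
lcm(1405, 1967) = 9835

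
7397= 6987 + 410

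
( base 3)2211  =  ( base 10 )76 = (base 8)114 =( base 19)40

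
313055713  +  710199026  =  1023254739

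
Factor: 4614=2^1*3^1*  769^1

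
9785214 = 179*54666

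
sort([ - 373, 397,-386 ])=[ - 386, - 373, 397]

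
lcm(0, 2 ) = 0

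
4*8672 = 34688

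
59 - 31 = 28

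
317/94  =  317/94 = 3.37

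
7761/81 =2587/27 = 95.81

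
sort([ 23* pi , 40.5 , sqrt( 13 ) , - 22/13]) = [ - 22/13, sqrt( 13 ), 40.5,23*pi ]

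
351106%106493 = 31627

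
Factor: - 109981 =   -  109^1*1009^1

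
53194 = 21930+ 31264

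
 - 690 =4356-5046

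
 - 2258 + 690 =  - 1568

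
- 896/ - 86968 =16/1553  =  0.01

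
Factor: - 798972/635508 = - 3^( - 1)*127^( - 1)*479^1 = - 479/381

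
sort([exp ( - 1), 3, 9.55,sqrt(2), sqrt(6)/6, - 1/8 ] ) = [ - 1/8, exp( - 1),sqrt(6)/6,sqrt(2), 3,9.55] 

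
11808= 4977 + 6831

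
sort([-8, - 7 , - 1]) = [ - 8, - 7 ,-1]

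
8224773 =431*19083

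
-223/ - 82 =2+59/82 =2.72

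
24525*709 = 17388225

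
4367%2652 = 1715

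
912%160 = 112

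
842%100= 42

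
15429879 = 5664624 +9765255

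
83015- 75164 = 7851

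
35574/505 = 35574/505 = 70.44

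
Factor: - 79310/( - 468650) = 11/65 = 5^( - 1)*11^1*13^(-1 ) 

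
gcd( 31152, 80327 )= 1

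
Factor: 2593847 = 29^1 * 89443^1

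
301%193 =108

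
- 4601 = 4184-8785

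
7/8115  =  7/8115=0.00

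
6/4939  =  6/4939 = 0.00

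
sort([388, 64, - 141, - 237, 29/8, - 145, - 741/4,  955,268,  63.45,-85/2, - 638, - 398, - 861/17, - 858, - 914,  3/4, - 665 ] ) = [ - 914,  -  858, - 665,- 638, - 398  , - 237,  -  741/4, - 145, - 141, - 861/17, - 85/2, 3/4, 29/8,63.45,64, 268, 388,  955 ]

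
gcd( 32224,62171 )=1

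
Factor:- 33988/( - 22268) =29/19 =19^( -1 )*29^1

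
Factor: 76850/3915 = 530/27 = 2^1*3^( -3)*5^1 *53^1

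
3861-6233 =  - 2372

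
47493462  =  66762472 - 19269010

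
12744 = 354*36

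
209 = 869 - 660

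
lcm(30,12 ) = 60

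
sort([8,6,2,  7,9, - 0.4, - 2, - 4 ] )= [- 4,  -  2, - 0.4,2, 6,7, 8, 9] 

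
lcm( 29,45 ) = 1305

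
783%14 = 13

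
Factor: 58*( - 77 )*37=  - 165242=-2^1*7^1*11^1*29^1 * 37^1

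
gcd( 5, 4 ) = 1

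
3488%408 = 224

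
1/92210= 1/92210 = 0.00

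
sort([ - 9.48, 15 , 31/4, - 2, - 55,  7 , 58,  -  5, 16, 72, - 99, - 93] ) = [ - 99, - 93, - 55, - 9.48, - 5,  -  2 , 7,31/4, 15, 16, 58,72]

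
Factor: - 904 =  - 2^3 *113^1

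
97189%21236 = 12245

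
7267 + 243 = 7510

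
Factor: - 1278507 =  -3^1*229^1*1861^1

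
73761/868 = 73761/868 =84.98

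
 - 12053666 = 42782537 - 54836203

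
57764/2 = 28882 = 28882.00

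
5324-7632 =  - 2308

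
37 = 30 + 7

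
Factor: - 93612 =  - 2^2 * 3^1*29^1*269^1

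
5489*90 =494010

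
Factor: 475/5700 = 2^( - 2)*3^( - 1 ) = 1/12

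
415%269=146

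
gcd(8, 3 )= 1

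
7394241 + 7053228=14447469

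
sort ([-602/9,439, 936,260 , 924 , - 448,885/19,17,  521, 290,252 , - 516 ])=[-516, - 448, - 602/9, 17,885/19, 252,260, 290, 439,  521, 924,936] 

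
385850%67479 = 48455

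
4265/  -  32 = - 134 + 23/32 = - 133.28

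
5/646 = 5/646 = 0.01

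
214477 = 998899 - 784422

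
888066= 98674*9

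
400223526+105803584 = 506027110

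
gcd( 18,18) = 18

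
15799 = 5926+9873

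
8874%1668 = 534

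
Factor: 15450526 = 2^1*7^1*13^1*23^1*3691^1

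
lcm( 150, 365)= 10950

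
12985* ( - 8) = -103880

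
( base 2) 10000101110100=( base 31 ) 8s8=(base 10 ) 8564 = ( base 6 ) 103352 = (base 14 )319a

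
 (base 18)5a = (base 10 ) 100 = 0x64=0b1100100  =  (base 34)2w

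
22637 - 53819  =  -31182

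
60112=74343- 14231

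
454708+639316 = 1094024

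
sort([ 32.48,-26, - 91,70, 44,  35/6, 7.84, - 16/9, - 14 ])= [-91,  -  26, - 14, - 16/9,35/6 , 7.84,32.48,44 , 70]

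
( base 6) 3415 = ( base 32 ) P3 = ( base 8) 1443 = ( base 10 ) 803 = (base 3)1002202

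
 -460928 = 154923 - 615851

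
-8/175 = - 1 + 167/175  =  -0.05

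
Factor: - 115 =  - 5^1 * 23^1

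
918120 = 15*61208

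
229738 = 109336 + 120402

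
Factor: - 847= - 7^1*11^2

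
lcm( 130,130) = 130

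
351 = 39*9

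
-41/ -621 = 41/621= 0.07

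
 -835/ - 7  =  119 + 2/7 = 119.29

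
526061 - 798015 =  - 271954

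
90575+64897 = 155472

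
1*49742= 49742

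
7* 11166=78162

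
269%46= 39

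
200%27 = 11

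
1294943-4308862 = -3013919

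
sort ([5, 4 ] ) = [ 4 , 5 ] 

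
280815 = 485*579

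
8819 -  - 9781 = 18600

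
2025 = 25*81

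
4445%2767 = 1678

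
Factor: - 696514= - 2^1*7^1*13^1*43^1 * 89^1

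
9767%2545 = 2132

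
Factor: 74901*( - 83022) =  -2^1*3^2*101^1*137^1 * 24967^1= - 6218430822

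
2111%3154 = 2111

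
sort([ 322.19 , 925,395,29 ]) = [ 29, 322.19 , 395, 925]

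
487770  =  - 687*( - 710)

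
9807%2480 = 2367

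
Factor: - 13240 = -2^3*5^1* 331^1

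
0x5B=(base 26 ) 3D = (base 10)91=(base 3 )10101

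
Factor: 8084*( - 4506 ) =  - 2^3*  3^1*43^1*47^1*751^1 = - 36426504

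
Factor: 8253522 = 2^1*3^3*152843^1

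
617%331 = 286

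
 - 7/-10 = 7/10 = 0.70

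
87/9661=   87/9661  =  0.01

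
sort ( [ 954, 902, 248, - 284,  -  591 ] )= [ - 591, - 284, 248,902, 954 ] 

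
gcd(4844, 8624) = 28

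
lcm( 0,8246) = 0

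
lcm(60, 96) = 480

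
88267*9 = 794403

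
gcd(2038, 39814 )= 2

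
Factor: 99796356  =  2^2*3^2*11^1*23^1  *  10957^1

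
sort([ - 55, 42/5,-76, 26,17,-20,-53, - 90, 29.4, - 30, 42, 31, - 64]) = [  -  90,-76,  -  64,-55,  -  53, - 30,-20 , 42/5, 17 , 26, 29.4, 31, 42]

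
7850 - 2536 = 5314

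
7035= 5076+1959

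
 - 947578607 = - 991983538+44404931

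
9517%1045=112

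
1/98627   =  1/98627=0.00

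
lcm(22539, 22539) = 22539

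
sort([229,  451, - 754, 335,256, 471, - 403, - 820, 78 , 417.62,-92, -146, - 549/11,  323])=[- 820, - 754,  -  403, - 146, - 92,-549/11,78,229,256, 323, 335,417.62, 451, 471 ]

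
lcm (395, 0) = 0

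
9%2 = 1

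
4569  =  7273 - 2704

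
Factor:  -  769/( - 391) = 17^( - 1)*23^ ( - 1)*769^1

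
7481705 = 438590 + 7043115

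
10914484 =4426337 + 6488147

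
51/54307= 51/54307 = 0.00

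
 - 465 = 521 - 986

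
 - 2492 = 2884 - 5376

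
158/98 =79/49  =  1.61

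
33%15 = 3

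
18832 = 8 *2354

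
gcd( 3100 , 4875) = 25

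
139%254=139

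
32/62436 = 8/15609 =0.00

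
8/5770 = 4/2885 =0.00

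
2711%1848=863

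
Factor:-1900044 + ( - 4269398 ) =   -  6169442 = -2^1 * 3084721^1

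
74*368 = 27232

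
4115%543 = 314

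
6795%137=82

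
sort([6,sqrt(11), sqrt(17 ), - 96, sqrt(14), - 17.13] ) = [ - 96, - 17.13, sqrt(11),  sqrt( 14) , sqrt ( 17),6]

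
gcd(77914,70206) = 2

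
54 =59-5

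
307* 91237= 28009759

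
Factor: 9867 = 3^1*11^1*13^1 * 23^1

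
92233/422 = 92233/422 = 218.56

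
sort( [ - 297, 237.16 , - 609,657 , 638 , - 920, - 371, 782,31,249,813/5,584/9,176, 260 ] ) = [ - 920, - 609, - 371, -297, 31,584/9,813/5, 176, 237.16, 249,260 , 638,657, 782 ] 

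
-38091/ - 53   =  38091/53 = 718.70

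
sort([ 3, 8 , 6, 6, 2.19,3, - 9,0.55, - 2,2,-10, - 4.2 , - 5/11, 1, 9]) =[ - 10, - 9,-4.2, - 2, - 5/11, 0.55,1, 2  ,  2.19,  3, 3,6,6, 8 , 9]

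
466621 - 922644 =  - 456023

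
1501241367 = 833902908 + 667338459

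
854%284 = 2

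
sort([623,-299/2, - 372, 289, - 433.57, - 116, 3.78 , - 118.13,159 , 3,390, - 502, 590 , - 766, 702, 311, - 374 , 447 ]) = [ - 766, - 502, - 433.57, - 374, - 372 , - 299/2, - 118.13,  -  116,3,3.78,159 , 289,311, 390 , 447,590 , 623 , 702]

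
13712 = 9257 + 4455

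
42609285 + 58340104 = 100949389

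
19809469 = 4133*4793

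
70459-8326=62133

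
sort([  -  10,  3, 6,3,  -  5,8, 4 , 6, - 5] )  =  [ - 10,  -  5, - 5,  3, 3, 4,6,6, 8]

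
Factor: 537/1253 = 3/7 =3^1*7^( - 1) 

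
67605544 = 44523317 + 23082227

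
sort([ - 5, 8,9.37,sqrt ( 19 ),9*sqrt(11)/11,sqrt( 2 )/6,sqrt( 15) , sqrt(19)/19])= [ -5,sqrt( 19)/19,sqrt( 2)/6,9 * sqrt (11 ) /11,sqrt( 15),sqrt ( 19),8,9.37 ] 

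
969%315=24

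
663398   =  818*811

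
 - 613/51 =  -  13 + 50/51 = -  12.02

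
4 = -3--7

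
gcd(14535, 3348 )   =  9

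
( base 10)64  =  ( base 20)34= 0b1000000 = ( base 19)37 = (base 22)2K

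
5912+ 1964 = 7876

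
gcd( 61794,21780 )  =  18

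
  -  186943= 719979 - 906922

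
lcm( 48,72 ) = 144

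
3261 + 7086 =10347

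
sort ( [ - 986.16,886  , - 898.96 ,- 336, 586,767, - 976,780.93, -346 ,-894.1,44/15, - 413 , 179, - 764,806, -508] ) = [-986.16, - 976,-898.96, - 894.1, - 764, - 508 , - 413,-346, -336 , 44/15, 179,  586,767, 780.93,806,886] 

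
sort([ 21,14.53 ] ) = [ 14.53, 21] 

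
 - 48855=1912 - 50767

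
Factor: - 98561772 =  - 2^2*3^5*31^1*3271^1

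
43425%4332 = 105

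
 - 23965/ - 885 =27 + 14/177= 27.08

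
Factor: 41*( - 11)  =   - 451 = - 11^1*41^1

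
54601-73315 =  - 18714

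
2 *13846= 27692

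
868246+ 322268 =1190514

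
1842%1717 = 125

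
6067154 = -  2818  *( - 2153)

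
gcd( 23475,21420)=15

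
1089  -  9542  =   - 8453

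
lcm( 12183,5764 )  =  536052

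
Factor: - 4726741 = -4726741^1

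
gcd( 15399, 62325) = 9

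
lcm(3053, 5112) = 219816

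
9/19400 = 9/19400 = 0.00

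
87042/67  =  87042/67 = 1299.13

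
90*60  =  5400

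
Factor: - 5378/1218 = -2689/609 = - 3^(  -  1)*7^( - 1)*29^( - 1 )*2689^1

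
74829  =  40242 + 34587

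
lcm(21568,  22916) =366656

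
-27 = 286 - 313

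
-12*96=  - 1152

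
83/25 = 83/25  =  3.32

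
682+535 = 1217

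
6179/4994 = 1 + 1185/4994=1.24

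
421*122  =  51362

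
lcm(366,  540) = 32940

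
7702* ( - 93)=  - 716286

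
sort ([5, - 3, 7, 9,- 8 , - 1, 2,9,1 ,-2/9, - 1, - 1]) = [ - 8,  -  3,-1, - 1 ,-1, - 2/9 , 1,2,5,7,  9,9]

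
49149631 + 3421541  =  52571172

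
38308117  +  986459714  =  1024767831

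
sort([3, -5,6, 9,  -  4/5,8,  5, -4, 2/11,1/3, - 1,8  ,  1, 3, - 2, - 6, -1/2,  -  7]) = [ - 7,- 6, - 5 , - 4, - 2, - 1, - 4/5,  -  1/2,2/11,  1/3, 1, 3,3,5 , 6,8,8,  9] 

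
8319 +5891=14210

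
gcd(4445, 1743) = 7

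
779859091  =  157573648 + 622285443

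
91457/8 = 91457/8 = 11432.12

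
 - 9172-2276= -11448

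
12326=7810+4516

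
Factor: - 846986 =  - 2^1 * 7^1 *101^1 * 599^1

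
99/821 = 99/821=0.12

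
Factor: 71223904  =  2^5*2225747^1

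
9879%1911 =324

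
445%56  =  53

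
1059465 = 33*32105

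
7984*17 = 135728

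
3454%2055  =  1399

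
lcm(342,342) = 342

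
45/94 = 45/94 = 0.48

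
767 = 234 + 533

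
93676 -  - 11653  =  105329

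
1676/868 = 419/217 = 1.93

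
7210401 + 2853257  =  10063658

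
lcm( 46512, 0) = 0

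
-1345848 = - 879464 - 466384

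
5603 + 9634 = 15237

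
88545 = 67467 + 21078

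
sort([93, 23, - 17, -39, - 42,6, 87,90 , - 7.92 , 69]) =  [ - 42, - 39, - 17, - 7.92,6, 23, 69, 87, 90, 93 ]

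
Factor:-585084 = - 2^2*3^1*48757^1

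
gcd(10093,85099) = 1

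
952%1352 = 952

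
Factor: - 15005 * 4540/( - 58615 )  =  13624540/11723 = 2^2 * 5^1*19^(-1)*227^1 * 617^(-1 ) *3001^1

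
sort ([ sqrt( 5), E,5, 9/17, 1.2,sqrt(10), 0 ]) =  [ 0, 9/17,1.2, sqrt( 5),E , sqrt( 10),5 ] 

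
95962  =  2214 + 93748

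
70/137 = 70/137 = 0.51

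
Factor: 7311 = 3^1*2437^1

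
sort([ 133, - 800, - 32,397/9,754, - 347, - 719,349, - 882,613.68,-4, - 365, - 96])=[ - 882, -800, - 719, - 365, - 347, - 96, - 32, - 4,397/9,133, 349,613.68,754]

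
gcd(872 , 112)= 8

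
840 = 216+624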